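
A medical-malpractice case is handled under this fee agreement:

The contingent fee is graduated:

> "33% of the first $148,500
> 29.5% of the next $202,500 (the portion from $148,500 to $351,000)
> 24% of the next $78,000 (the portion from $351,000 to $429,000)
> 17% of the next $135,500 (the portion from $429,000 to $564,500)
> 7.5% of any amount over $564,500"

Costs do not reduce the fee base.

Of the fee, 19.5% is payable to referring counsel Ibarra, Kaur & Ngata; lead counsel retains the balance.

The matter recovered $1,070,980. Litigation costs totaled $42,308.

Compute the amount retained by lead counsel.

$151,729.22

Fee base is the gross recovery, $1,070,980; costs are reimbursed separately.
First $148,500 at 33% = $49,005.00
Next $202,500 at 29.5% = $59,737.50
Next $78,000 at 24% = $18,720.00
Next $135,500 at 17% = $23,035.00
Remaining $506,480 at 7.5% = $37,986.00
Fee: $49,005.00 + $59,737.50 + $18,720.00 + $23,035.00 + $37,986.00 = $188,483.50
Referral share: 19.5% of $188,483.50 = $36,754.28; lead counsel retains $188,483.50 − $36,754.28 = $151,729.22.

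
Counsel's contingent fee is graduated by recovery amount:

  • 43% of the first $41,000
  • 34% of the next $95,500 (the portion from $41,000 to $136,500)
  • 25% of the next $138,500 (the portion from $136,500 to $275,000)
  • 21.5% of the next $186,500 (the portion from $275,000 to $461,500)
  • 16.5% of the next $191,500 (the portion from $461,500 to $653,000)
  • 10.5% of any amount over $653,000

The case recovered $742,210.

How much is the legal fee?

First $41,000 at 43% = $17,630.00
Next $95,500 at 34% = $32,470.00
Next $138,500 at 25% = $34,625.00
Next $186,500 at 21.5% = $40,097.50
Next $191,500 at 16.5% = $31,597.50
Remaining $89,210 at 10.5% = $9,367.05
Fee: $17,630.00 + $32,470.00 + $34,625.00 + $40,097.50 + $31,597.50 + $9,367.05 = $165,787.05

$165,787.05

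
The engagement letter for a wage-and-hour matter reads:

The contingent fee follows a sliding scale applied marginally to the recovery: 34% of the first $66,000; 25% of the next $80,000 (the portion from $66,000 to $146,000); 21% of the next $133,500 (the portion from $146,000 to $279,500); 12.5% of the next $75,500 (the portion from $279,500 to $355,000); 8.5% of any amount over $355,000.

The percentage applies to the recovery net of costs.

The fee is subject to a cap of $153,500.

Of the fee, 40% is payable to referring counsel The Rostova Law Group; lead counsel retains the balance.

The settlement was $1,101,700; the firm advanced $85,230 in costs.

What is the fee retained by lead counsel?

$81,682.47

Fee base (net of costs): $1,101,700 − $85,230 = $1,016,470
First $66,000 at 34% = $22,440.00
Next $80,000 at 25% = $20,000.00
Next $133,500 at 21% = $28,035.00
Next $75,500 at 12.5% = $9,437.50
Remaining $661,470 at 8.5% = $56,224.95
Fee: $22,440.00 + $20,000.00 + $28,035.00 + $9,437.50 + $56,224.95 = $136,137.45
$136,137.45 is under the $153,500 cap.
Referral share: 40% of $136,137.45 = $54,454.98; lead counsel retains $136,137.45 − $54,454.98 = $81,682.47.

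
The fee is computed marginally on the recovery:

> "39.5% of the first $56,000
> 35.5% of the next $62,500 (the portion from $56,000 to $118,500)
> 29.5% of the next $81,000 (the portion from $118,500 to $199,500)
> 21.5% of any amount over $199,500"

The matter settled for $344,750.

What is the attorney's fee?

$99,431.25

First $56,000 at 39.5% = $22,120.00
Next $62,500 at 35.5% = $22,187.50
Next $81,000 at 29.5% = $23,895.00
Remaining $145,250 at 21.5% = $31,228.75
Fee: $22,120.00 + $22,187.50 + $23,895.00 + $31,228.75 = $99,431.25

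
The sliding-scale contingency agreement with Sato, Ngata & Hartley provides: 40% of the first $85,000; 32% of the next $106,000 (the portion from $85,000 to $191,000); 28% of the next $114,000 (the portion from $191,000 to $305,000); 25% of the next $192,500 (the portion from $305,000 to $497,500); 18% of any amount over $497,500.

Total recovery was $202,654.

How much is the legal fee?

$71,183.12

First $85,000 at 40% = $34,000.00
Next $106,000 at 32% = $33,920.00
Remaining $11,654 at 28% = $3,263.12
Fee: $34,000.00 + $33,920.00 + $3,263.12 = $71,183.12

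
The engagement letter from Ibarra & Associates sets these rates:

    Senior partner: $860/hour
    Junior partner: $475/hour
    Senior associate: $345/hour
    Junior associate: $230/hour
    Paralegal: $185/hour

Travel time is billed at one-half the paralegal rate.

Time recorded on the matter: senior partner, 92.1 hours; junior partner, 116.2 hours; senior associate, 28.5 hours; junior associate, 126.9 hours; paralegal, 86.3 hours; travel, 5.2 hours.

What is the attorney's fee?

$189,867.00

Senior partner: 92.1 × $860 = $79,206.00
Junior partner: 116.2 × $475 = $55,195.00
Senior associate: 28.5 × $345 = $9,832.50
Junior associate: 126.9 × $230 = $29,187.00
Paralegal: 86.3 × $185 = $15,965.50
Subtotal: $79,206.00 + $55,195.00 + $9,832.50 + $29,187.00 + $15,965.50 = $189,386.00
Travel: 5.2 × ($185 ÷ 2) = 5.2 × $92.50 = $481.00
Total: $189,386.00 + $481.00 = $189,867.00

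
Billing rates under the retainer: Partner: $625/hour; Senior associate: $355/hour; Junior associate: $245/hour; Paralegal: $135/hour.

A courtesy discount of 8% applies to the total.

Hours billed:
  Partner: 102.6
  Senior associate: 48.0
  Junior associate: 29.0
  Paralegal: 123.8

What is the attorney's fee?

$96,584.36

Partner: 102.6 × $625 = $64,125.00
Senior associate: 48.0 × $355 = $17,040.00
Junior associate: 29.0 × $245 = $7,105.00
Paralegal: 123.8 × $135 = $16,713.00
Subtotal: $104,983.00
Less 8% discount: −$8,398.64
Total: $104,983.00 − $8,398.64 = $96,584.36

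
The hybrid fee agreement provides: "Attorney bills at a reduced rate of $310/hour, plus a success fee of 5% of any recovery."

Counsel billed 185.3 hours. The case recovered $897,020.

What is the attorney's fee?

Hourly: 185.3 × $310 = $57,443.00
Success fee: 5% of $897,020 = $44,851.00
Total: $57,443.00 + $44,851.00 = $102,294.00

$102,294.00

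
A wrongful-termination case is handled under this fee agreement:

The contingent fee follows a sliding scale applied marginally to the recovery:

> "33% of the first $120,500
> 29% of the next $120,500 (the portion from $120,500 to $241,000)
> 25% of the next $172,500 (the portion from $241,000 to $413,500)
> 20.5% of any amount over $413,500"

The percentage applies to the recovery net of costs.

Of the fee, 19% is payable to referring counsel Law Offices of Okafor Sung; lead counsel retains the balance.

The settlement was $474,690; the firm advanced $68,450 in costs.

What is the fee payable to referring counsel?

$22,043.80

Fee base (net of costs): $474,690 − $68,450 = $406,240
First $120,500 at 33% = $39,765.00
Next $120,500 at 29% = $34,945.00
Remaining $165,240 at 25% = $41,310.00
Fee: $39,765.00 + $34,945.00 + $41,310.00 = $116,020.00
Referral share: 19% of $116,020.00 = $22,043.80; lead counsel retains $116,020.00 − $22,043.80 = $93,976.20.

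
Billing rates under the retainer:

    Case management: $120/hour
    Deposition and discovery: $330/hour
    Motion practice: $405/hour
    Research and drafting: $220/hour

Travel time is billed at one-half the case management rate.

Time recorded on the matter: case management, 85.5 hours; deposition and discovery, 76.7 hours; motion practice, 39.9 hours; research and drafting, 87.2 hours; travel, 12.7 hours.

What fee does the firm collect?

Case management: 85.5 × $120 = $10,260.00
Deposition and discovery: 76.7 × $330 = $25,311.00
Motion practice: 39.9 × $405 = $16,159.50
Research and drafting: 87.2 × $220 = $19,184.00
Subtotal: $10,260.00 + $25,311.00 + $16,159.50 + $19,184.00 = $70,914.50
Travel: 12.7 × ($120 ÷ 2) = 12.7 × $60.00 = $762.00
Total: $70,914.50 + $762.00 = $71,676.50

$71,676.50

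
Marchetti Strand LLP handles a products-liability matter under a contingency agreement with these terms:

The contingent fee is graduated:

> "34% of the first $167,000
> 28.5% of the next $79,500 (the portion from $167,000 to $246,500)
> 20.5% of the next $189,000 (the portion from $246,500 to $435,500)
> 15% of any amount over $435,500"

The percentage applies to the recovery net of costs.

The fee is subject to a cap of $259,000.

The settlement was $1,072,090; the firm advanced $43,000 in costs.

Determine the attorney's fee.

Fee base (net of costs): $1,072,090 − $43,000 = $1,029,090
First $167,000 at 34% = $56,780.00
Next $79,500 at 28.5% = $22,657.50
Next $189,000 at 20.5% = $38,745.00
Remaining $593,590 at 15% = $89,038.50
Fee: $56,780.00 + $22,657.50 + $38,745.00 + $89,038.50 = $207,221.00
$207,221.00 is under the $259,000 cap.

$207,221.00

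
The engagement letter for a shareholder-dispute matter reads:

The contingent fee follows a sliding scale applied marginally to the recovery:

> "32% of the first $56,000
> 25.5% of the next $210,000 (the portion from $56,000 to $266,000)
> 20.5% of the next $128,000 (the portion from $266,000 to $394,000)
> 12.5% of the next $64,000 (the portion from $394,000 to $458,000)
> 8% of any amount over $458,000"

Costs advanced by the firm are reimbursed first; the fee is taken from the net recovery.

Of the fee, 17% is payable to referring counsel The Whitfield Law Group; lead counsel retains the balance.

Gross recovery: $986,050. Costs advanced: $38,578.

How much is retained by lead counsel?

Fee base (net of costs): $986,050 − $38,578 = $947,472
First $56,000 at 32% = $17,920.00
Next $210,000 at 25.5% = $53,550.00
Next $128,000 at 20.5% = $26,240.00
Next $64,000 at 12.5% = $8,000.00
Remaining $489,472 at 8% = $39,157.76
Fee: $17,920.00 + $53,550.00 + $26,240.00 + $8,000.00 + $39,157.76 = $144,867.76
Referral share: 17% of $144,867.76 = $24,627.52; lead counsel retains $144,867.76 − $24,627.52 = $120,240.24.

$120,240.24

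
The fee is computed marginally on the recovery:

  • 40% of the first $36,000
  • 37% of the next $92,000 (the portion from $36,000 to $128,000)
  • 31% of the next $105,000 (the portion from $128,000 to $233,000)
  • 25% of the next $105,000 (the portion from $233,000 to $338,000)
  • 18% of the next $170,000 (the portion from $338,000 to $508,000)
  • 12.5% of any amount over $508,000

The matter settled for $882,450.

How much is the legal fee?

First $36,000 at 40% = $14,400.00
Next $92,000 at 37% = $34,040.00
Next $105,000 at 31% = $32,550.00
Next $105,000 at 25% = $26,250.00
Next $170,000 at 18% = $30,600.00
Remaining $374,450 at 12.5% = $46,806.25
Fee: $14,400.00 + $34,040.00 + $32,550.00 + $26,250.00 + $30,600.00 + $46,806.25 = $184,646.25

$184,646.25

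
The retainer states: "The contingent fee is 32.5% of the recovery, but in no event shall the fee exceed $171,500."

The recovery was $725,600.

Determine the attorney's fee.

$171,500.00

32.5% of $725,600 = $235,820.00
That exceeds the $171,500 cap, so the fee is capped at $171,500.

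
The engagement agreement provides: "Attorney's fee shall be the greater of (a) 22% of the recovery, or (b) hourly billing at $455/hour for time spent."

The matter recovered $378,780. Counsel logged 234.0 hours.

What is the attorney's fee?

(a) 22% of $378,780 = $83,331.60
(b) 234.0 × $455 = $106,470.00
The greater is (b): $106,470.00.

$106,470.00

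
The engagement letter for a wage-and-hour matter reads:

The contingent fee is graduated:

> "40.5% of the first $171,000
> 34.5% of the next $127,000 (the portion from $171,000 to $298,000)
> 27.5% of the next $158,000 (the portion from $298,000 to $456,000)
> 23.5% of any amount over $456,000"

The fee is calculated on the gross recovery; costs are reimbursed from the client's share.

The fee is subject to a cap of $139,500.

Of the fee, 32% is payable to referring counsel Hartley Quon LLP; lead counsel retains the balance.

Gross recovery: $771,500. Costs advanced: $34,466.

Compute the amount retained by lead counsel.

$94,860.00

Fee base is the gross recovery, $771,500; costs are reimbursed separately.
First $171,000 at 40.5% = $69,255.00
Next $127,000 at 34.5% = $43,815.00
Next $158,000 at 27.5% = $43,450.00
Remaining $315,500 at 23.5% = $74,142.50
Fee: $69,255.00 + $43,815.00 + $43,450.00 + $74,142.50 = $230,662.50
$230,662.50 exceeds the $139,500 cap, so the fee is capped at $139,500.00.
Referral share: 32% of $139,500.00 = $44,640.00; lead counsel retains $139,500.00 − $44,640.00 = $94,860.00.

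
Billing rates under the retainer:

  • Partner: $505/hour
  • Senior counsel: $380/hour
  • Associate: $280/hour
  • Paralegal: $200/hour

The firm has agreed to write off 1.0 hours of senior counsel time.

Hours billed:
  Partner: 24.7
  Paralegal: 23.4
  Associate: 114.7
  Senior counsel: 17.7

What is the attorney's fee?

$55,615.50

Partner: 24.7 × $505 = $12,473.50
Senior counsel: 17.7 × $380 = $6,726.00
Associate: 114.7 × $280 = $32,116.00
Paralegal: 23.4 × $200 = $4,680.00
Subtotal: $55,995.50
Write-off: 1.0 × $380 = $380.00
Total: $55,995.50 − $380.00 = $55,615.50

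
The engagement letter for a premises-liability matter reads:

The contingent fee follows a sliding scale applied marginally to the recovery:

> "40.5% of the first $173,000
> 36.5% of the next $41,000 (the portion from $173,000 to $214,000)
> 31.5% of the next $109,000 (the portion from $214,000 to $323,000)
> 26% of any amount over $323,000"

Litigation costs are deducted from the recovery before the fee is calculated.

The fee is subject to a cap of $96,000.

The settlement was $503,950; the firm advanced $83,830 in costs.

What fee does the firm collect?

$96,000.00

Fee base (net of costs): $503,950 − $83,830 = $420,120
First $173,000 at 40.5% = $70,065.00
Next $41,000 at 36.5% = $14,965.00
Next $109,000 at 31.5% = $34,335.00
Remaining $97,120 at 26% = $25,251.20
Fee: $70,065.00 + $14,965.00 + $34,335.00 + $25,251.20 = $144,616.20
$144,616.20 exceeds the $96,000 cap, so the fee is capped at $96,000.00.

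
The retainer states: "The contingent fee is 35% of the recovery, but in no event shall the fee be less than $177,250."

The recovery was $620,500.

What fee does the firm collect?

35% of $620,500 = $217,175.00
That exceeds the $177,250 minimum.

$217,175.00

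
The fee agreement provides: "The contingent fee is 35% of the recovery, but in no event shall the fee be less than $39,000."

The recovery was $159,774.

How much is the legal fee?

35% of $159,774 = $55,920.90
That exceeds the $39,000 minimum.

$55,920.90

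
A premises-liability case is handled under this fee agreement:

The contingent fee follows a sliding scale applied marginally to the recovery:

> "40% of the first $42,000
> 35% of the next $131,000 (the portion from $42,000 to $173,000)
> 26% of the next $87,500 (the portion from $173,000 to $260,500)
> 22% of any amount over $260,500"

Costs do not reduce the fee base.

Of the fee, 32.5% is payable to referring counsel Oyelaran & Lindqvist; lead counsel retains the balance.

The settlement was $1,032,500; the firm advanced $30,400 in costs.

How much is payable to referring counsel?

$82,953.00

Fee base is the gross recovery, $1,032,500; costs are reimbursed separately.
First $42,000 at 40% = $16,800.00
Next $131,000 at 35% = $45,850.00
Next $87,500 at 26% = $22,750.00
Remaining $772,000 at 22% = $169,840.00
Fee: $16,800.00 + $45,850.00 + $22,750.00 + $169,840.00 = $255,240.00
Referral share: 32.5% of $255,240.00 = $82,953.00; lead counsel retains $255,240.00 − $82,953.00 = $172,287.00.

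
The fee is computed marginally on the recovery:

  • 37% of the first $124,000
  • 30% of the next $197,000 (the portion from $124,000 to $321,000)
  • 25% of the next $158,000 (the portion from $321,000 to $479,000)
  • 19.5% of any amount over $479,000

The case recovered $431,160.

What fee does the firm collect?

First $124,000 at 37% = $45,880.00
Next $197,000 at 30% = $59,100.00
Remaining $110,160 at 25% = $27,540.00
Fee: $45,880.00 + $59,100.00 + $27,540.00 = $132,520.00

$132,520.00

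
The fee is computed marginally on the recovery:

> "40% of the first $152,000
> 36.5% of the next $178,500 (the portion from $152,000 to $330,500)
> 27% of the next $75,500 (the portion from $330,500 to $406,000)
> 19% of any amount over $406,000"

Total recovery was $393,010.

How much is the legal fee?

First $152,000 at 40% = $60,800.00
Next $178,500 at 36.5% = $65,152.50
Remaining $62,510 at 27% = $16,877.70
Fee: $60,800.00 + $65,152.50 + $16,877.70 = $142,830.20

$142,830.20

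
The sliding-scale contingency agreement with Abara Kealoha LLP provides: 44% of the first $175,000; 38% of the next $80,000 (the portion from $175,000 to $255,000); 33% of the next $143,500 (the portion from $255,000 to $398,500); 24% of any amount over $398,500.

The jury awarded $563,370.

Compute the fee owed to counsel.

$194,323.80

First $175,000 at 44% = $77,000.00
Next $80,000 at 38% = $30,400.00
Next $143,500 at 33% = $47,355.00
Remaining $164,870 at 24% = $39,568.80
Fee: $77,000.00 + $30,400.00 + $47,355.00 + $39,568.80 = $194,323.80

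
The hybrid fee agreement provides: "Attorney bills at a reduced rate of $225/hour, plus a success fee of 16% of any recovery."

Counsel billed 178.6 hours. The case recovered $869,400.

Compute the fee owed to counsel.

$179,289.00

Hourly: 178.6 × $225 = $40,185.00
Success fee: 16% of $869,400 = $139,104.00
Total: $40,185.00 + $139,104.00 = $179,289.00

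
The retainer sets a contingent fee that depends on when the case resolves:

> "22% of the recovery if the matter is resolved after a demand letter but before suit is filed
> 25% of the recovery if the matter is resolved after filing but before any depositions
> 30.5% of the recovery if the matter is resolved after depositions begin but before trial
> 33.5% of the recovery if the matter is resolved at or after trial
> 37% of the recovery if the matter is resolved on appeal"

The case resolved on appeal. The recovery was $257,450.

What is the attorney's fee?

The matter resolved on appeal, so the 37% rate applies.
$257,450 × 37% = $95,256.50

$95,256.50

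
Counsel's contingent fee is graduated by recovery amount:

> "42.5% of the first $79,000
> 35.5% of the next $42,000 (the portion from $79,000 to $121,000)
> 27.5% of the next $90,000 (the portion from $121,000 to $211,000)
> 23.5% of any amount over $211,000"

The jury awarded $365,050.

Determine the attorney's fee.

First $79,000 at 42.5% = $33,575.00
Next $42,000 at 35.5% = $14,910.00
Next $90,000 at 27.5% = $24,750.00
Remaining $154,050 at 23.5% = $36,201.75
Fee: $33,575.00 + $14,910.00 + $24,750.00 + $36,201.75 = $109,436.75

$109,436.75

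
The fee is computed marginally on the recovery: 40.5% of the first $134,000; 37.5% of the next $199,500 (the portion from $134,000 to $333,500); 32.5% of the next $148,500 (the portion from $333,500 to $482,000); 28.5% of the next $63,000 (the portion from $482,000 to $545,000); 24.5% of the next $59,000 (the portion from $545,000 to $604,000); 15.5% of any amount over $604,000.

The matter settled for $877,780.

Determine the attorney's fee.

$252,190.90

First $134,000 at 40.5% = $54,270.00
Next $199,500 at 37.5% = $74,812.50
Next $148,500 at 32.5% = $48,262.50
Next $63,000 at 28.5% = $17,955.00
Next $59,000 at 24.5% = $14,455.00
Remaining $273,780 at 15.5% = $42,435.90
Fee: $54,270.00 + $74,812.50 + $48,262.50 + $17,955.00 + $14,455.00 + $42,435.90 = $252,190.90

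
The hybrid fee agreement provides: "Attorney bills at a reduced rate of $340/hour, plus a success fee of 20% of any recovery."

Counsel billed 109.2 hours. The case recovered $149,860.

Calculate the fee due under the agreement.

Hourly: 109.2 × $340 = $37,128.00
Success fee: 20% of $149,860 = $29,972.00
Total: $37,128.00 + $29,972.00 = $67,100.00

$67,100.00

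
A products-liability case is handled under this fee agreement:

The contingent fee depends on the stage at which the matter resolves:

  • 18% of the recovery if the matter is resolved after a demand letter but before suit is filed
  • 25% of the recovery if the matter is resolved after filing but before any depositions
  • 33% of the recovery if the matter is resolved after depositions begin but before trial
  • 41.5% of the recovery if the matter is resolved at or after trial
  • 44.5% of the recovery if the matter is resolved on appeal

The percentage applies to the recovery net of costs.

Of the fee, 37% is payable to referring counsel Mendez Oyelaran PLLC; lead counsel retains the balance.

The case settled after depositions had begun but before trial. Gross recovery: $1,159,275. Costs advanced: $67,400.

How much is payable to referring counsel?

Fee base (net of costs): $1,159,275 − $67,400 = $1,091,875
The matter settled after depositions had begun but before trial, so the 33% rate applies.
$1,091,875 × 33% = $360,318.75
Referral share: 37% of $360,318.75 = $133,317.94; lead counsel retains $360,318.75 − $133,317.94 = $227,000.81.

$133,317.94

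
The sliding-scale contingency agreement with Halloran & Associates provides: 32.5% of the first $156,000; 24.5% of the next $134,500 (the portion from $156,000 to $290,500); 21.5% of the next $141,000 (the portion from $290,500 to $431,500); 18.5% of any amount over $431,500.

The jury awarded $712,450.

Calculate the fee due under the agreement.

$165,943.25

First $156,000 at 32.5% = $50,700.00
Next $134,500 at 24.5% = $32,952.50
Next $141,000 at 21.5% = $30,315.00
Remaining $280,950 at 18.5% = $51,975.75
Fee: $50,700.00 + $32,952.50 + $30,315.00 + $51,975.75 = $165,943.25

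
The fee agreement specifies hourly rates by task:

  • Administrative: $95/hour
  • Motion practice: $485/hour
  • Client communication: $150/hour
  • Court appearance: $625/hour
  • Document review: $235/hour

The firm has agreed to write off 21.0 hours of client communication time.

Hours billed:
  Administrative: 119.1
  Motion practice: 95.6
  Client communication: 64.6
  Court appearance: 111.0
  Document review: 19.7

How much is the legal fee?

Administrative: 119.1 × $95 = $11,314.50
Motion practice: 95.6 × $485 = $46,366.00
Client communication: 64.6 × $150 = $9,690.00
Court appearance: 111.0 × $625 = $69,375.00
Document review: 19.7 × $235 = $4,629.50
Subtotal: $141,375.00
Write-off: 21.0 × $150 = $3,150.00
Total: $141,375.00 − $3,150.00 = $138,225.00

$138,225.00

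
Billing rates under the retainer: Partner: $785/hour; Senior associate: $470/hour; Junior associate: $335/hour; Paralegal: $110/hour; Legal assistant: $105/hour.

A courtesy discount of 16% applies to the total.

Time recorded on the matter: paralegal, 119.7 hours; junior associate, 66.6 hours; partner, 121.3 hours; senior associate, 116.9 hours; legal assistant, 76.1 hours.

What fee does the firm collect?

Partner: 121.3 × $785 = $95,220.50
Senior associate: 116.9 × $470 = $54,943.00
Junior associate: 66.6 × $335 = $22,311.00
Paralegal: 119.7 × $110 = $13,167.00
Legal assistant: 76.1 × $105 = $7,990.50
Subtotal: $193,632.00
Less 16% discount: −$30,981.12
Total: $193,632.00 − $30,981.12 = $162,650.88

$162,650.88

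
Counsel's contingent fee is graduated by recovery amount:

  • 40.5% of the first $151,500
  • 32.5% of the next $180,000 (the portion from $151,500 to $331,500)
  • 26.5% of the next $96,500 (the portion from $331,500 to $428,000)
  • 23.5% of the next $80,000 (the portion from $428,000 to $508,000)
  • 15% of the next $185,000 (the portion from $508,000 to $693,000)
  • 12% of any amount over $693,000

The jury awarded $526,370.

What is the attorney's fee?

$166,985.50

First $151,500 at 40.5% = $61,357.50
Next $180,000 at 32.5% = $58,500.00
Next $96,500 at 26.5% = $25,572.50
Next $80,000 at 23.5% = $18,800.00
Remaining $18,370 at 15% = $2,755.50
Fee: $61,357.50 + $58,500.00 + $25,572.50 + $18,800.00 + $2,755.50 = $166,985.50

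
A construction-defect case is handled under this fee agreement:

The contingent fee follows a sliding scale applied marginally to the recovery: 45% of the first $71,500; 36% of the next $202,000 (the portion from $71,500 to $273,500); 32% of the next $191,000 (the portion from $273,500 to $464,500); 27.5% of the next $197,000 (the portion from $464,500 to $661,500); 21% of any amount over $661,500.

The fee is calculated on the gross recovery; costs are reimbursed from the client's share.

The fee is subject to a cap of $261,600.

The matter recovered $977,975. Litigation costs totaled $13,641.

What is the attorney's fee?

$261,600.00

Fee base is the gross recovery, $977,975; costs are reimbursed separately.
First $71,500 at 45% = $32,175.00
Next $202,000 at 36% = $72,720.00
Next $191,000 at 32% = $61,120.00
Next $197,000 at 27.5% = $54,175.00
Remaining $316,475 at 21% = $66,459.75
Fee: $32,175.00 + $72,720.00 + $61,120.00 + $54,175.00 + $66,459.75 = $286,649.75
$286,649.75 exceeds the $261,600 cap, so the fee is capped at $261,600.00.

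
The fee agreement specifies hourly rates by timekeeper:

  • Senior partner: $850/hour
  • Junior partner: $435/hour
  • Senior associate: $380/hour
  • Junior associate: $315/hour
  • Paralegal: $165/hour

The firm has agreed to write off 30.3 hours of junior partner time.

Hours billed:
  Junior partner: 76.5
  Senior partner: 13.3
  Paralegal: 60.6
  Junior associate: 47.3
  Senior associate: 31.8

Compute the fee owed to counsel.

Senior partner: 13.3 × $850 = $11,305.00
Junior partner: 76.5 × $435 = $33,277.50
Senior associate: 31.8 × $380 = $12,084.00
Junior associate: 47.3 × $315 = $14,899.50
Paralegal: 60.6 × $165 = $9,999.00
Subtotal: $81,565.00
Write-off: 30.3 × $435 = $13,180.50
Total: $81,565.00 − $13,180.50 = $68,384.50

$68,384.50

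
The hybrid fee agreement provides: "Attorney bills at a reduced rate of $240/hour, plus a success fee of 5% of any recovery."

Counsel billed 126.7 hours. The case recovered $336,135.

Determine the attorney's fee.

$47,214.75

Hourly: 126.7 × $240 = $30,408.00
Success fee: 5% of $336,135 = $16,806.75
Total: $30,408.00 + $16,806.75 = $47,214.75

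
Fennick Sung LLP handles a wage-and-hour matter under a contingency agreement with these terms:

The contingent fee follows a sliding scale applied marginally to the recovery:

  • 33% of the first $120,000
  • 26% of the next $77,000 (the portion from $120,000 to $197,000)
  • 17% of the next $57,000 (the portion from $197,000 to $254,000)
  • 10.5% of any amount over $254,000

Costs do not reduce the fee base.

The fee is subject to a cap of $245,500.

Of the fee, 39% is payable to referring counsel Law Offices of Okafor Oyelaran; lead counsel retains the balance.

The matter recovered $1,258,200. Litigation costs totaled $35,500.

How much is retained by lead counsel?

Fee base is the gross recovery, $1,258,200; costs are reimbursed separately.
First $120,000 at 33% = $39,600.00
Next $77,000 at 26% = $20,020.00
Next $57,000 at 17% = $9,690.00
Remaining $1,004,200 at 10.5% = $105,441.00
Fee: $39,600.00 + $20,020.00 + $9,690.00 + $105,441.00 = $174,751.00
$174,751.00 is under the $245,500 cap.
Referral share: 39% of $174,751.00 = $68,152.89; lead counsel retains $174,751.00 − $68,152.89 = $106,598.11.

$106,598.11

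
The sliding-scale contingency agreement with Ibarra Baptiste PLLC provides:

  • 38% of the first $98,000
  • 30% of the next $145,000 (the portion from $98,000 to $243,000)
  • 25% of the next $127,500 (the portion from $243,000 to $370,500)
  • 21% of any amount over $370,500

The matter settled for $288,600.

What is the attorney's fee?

First $98,000 at 38% = $37,240.00
Next $145,000 at 30% = $43,500.00
Remaining $45,600 at 25% = $11,400.00
Fee: $37,240.00 + $43,500.00 + $11,400.00 = $92,140.00

$92,140.00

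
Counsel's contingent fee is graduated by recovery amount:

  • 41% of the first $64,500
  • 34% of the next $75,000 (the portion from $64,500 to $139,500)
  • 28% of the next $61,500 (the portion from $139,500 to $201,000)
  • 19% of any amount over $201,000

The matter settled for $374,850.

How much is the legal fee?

First $64,500 at 41% = $26,445.00
Next $75,000 at 34% = $25,500.00
Next $61,500 at 28% = $17,220.00
Remaining $173,850 at 19% = $33,031.50
Fee: $26,445.00 + $25,500.00 + $17,220.00 + $33,031.50 = $102,196.50

$102,196.50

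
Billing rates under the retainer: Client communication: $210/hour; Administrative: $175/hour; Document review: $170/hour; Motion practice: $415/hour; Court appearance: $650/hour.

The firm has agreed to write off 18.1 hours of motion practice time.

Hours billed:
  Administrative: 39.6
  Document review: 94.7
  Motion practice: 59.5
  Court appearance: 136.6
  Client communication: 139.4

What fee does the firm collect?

Client communication: 139.4 × $210 = $29,274.00
Administrative: 39.6 × $175 = $6,930.00
Document review: 94.7 × $170 = $16,099.00
Motion practice: 59.5 × $415 = $24,692.50
Court appearance: 136.6 × $650 = $88,790.00
Subtotal: $165,785.50
Write-off: 18.1 × $415 = $7,511.50
Total: $165,785.50 − $7,511.50 = $158,274.00

$158,274.00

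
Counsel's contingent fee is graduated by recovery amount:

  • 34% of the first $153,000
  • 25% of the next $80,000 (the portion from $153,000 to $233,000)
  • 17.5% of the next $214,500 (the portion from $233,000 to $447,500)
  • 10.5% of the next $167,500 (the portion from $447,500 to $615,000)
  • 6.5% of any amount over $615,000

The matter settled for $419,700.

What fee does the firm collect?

$104,692.50

First $153,000 at 34% = $52,020.00
Next $80,000 at 25% = $20,000.00
Remaining $186,700 at 17.5% = $32,672.50
Fee: $52,020.00 + $20,000.00 + $32,672.50 = $104,692.50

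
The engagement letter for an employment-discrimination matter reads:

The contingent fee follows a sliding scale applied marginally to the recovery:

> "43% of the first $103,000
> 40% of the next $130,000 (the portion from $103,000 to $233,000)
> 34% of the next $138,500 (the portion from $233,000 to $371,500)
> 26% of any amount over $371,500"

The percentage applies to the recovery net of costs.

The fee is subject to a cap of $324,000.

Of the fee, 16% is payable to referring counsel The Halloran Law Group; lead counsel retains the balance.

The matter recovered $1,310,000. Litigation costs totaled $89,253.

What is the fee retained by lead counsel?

Fee base (net of costs): $1,310,000 − $89,253 = $1,220,747
First $103,000 at 43% = $44,290.00
Next $130,000 at 40% = $52,000.00
Next $138,500 at 34% = $47,090.00
Remaining $849,247 at 26% = $220,804.22
Fee: $44,290.00 + $52,000.00 + $47,090.00 + $220,804.22 = $364,184.22
$364,184.22 exceeds the $324,000 cap, so the fee is capped at $324,000.00.
Referral share: 16% of $324,000.00 = $51,840.00; lead counsel retains $324,000.00 − $51,840.00 = $272,160.00.

$272,160.00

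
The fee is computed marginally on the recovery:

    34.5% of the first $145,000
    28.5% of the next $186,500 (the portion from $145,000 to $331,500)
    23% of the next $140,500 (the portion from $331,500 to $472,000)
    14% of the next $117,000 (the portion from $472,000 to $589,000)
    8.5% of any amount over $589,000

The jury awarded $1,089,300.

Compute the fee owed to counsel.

First $145,000 at 34.5% = $50,025.00
Next $186,500 at 28.5% = $53,152.50
Next $140,500 at 23% = $32,315.00
Next $117,000 at 14% = $16,380.00
Remaining $500,300 at 8.5% = $42,525.50
Fee: $50,025.00 + $53,152.50 + $32,315.00 + $16,380.00 + $42,525.50 = $194,398.00

$194,398.00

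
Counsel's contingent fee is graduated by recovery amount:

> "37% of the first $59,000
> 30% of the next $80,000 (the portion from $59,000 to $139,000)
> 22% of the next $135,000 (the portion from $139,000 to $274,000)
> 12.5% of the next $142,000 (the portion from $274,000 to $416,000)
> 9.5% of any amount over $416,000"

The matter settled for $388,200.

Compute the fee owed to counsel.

$89,805.00

First $59,000 at 37% = $21,830.00
Next $80,000 at 30% = $24,000.00
Next $135,000 at 22% = $29,700.00
Remaining $114,200 at 12.5% = $14,275.00
Fee: $21,830.00 + $24,000.00 + $29,700.00 + $14,275.00 = $89,805.00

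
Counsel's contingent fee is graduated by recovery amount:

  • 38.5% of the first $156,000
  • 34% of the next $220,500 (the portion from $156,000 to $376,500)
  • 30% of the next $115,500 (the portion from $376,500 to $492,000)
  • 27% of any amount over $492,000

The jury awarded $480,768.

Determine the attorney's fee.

$166,310.40

First $156,000 at 38.5% = $60,060.00
Next $220,500 at 34% = $74,970.00
Remaining $104,268 at 30% = $31,280.40
Fee: $60,060.00 + $74,970.00 + $31,280.40 = $166,310.40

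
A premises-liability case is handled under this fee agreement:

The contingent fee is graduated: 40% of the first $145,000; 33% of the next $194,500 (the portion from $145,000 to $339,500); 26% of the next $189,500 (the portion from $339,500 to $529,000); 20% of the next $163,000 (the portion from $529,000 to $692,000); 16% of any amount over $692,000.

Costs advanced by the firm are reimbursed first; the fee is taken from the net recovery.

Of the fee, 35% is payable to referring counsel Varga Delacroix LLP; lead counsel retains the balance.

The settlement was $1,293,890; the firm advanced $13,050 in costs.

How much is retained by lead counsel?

$193,875.11

Fee base (net of costs): $1,293,890 − $13,050 = $1,280,840
First $145,000 at 40% = $58,000.00
Next $194,500 at 33% = $64,185.00
Next $189,500 at 26% = $49,270.00
Next $163,000 at 20% = $32,600.00
Remaining $588,840 at 16% = $94,214.40
Fee: $58,000.00 + $64,185.00 + $49,270.00 + $32,600.00 + $94,214.40 = $298,269.40
Referral share: 35% of $298,269.40 = $104,394.29; lead counsel retains $298,269.40 − $104,394.29 = $193,875.11.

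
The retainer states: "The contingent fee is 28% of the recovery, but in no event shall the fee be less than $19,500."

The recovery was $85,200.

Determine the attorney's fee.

$23,856.00

28% of $85,200 = $23,856.00
That exceeds the $19,500 minimum.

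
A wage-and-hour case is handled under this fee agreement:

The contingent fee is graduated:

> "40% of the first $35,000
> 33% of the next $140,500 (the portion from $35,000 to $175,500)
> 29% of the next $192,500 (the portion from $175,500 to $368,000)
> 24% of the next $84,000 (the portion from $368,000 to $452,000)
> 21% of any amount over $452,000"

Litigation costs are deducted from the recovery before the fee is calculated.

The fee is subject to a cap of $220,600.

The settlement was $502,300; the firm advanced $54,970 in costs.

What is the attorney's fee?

Fee base (net of costs): $502,300 − $54,970 = $447,330
First $35,000 at 40% = $14,000.00
Next $140,500 at 33% = $46,365.00
Next $192,500 at 29% = $55,825.00
Remaining $79,330 at 24% = $19,039.20
Fee: $14,000.00 + $46,365.00 + $55,825.00 + $19,039.20 = $135,229.20
$135,229.20 is under the $220,600 cap.

$135,229.20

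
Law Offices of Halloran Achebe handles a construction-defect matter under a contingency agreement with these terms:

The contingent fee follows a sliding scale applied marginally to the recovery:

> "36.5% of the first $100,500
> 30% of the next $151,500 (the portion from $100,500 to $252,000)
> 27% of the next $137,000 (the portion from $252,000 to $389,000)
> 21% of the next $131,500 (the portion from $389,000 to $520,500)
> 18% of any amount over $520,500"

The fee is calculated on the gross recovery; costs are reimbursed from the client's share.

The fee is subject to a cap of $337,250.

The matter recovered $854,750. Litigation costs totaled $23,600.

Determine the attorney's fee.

Fee base is the gross recovery, $854,750; costs are reimbursed separately.
First $100,500 at 36.5% = $36,682.50
Next $151,500 at 30% = $45,450.00
Next $137,000 at 27% = $36,990.00
Next $131,500 at 21% = $27,615.00
Remaining $334,250 at 18% = $60,165.00
Fee: $36,682.50 + $45,450.00 + $36,990.00 + $27,615.00 + $60,165.00 = $206,902.50
$206,902.50 is under the $337,250 cap.

$206,902.50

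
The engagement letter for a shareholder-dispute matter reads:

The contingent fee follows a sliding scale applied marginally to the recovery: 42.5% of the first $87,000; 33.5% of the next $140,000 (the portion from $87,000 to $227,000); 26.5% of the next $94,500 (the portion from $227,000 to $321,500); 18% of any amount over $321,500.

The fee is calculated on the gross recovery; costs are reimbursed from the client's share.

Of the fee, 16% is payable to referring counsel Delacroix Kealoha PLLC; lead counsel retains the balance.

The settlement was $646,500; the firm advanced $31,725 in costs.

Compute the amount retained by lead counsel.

$140,630.70

Fee base is the gross recovery, $646,500; costs are reimbursed separately.
First $87,000 at 42.5% = $36,975.00
Next $140,000 at 33.5% = $46,900.00
Next $94,500 at 26.5% = $25,042.50
Remaining $325,000 at 18% = $58,500.00
Fee: $36,975.00 + $46,900.00 + $25,042.50 + $58,500.00 = $167,417.50
Referral share: 16% of $167,417.50 = $26,786.80; lead counsel retains $167,417.50 − $26,786.80 = $140,630.70.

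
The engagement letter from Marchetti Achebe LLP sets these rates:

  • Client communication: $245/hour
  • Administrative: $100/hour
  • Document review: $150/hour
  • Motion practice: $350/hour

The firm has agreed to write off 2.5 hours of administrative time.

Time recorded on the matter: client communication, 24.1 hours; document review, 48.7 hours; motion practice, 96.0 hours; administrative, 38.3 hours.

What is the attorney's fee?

Client communication: 24.1 × $245 = $5,904.50
Administrative: 38.3 × $100 = $3,830.00
Document review: 48.7 × $150 = $7,305.00
Motion practice: 96.0 × $350 = $33,600.00
Subtotal: $50,639.50
Write-off: 2.5 × $100 = $250.00
Total: $50,639.50 − $250.00 = $50,389.50

$50,389.50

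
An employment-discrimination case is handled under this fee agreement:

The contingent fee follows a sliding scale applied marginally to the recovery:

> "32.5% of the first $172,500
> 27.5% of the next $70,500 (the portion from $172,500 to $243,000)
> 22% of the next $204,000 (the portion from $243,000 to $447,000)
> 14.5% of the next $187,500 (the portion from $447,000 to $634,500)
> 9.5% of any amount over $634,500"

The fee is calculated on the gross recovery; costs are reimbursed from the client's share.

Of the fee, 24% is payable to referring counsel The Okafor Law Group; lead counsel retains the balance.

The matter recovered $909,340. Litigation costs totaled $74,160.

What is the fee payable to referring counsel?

Fee base is the gross recovery, $909,340; costs are reimbursed separately.
First $172,500 at 32.5% = $56,062.50
Next $70,500 at 27.5% = $19,387.50
Next $204,000 at 22% = $44,880.00
Next $187,500 at 14.5% = $27,187.50
Remaining $274,840 at 9.5% = $26,109.80
Fee: $56,062.50 + $19,387.50 + $44,880.00 + $27,187.50 + $26,109.80 = $173,627.30
Referral share: 24% of $173,627.30 = $41,670.55; lead counsel retains $173,627.30 − $41,670.55 = $131,956.75.

$41,670.55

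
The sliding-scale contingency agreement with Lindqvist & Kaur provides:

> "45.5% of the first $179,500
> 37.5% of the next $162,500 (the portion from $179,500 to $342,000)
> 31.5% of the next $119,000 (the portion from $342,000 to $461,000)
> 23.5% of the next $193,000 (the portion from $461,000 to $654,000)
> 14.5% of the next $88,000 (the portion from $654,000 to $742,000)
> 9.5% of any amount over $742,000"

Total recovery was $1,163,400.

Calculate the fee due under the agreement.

First $179,500 at 45.5% = $81,672.50
Next $162,500 at 37.5% = $60,937.50
Next $119,000 at 31.5% = $37,485.00
Next $193,000 at 23.5% = $45,355.00
Next $88,000 at 14.5% = $12,760.00
Remaining $421,400 at 9.5% = $40,033.00
Fee: $81,672.50 + $60,937.50 + $37,485.00 + $45,355.00 + $12,760.00 + $40,033.00 = $278,243.00

$278,243.00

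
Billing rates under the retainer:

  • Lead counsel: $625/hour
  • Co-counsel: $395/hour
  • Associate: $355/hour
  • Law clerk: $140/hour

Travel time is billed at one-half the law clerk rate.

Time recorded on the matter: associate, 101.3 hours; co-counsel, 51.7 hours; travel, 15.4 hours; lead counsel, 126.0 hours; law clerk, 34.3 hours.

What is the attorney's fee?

Lead counsel: 126.0 × $625 = $78,750.00
Co-counsel: 51.7 × $395 = $20,421.50
Associate: 101.3 × $355 = $35,961.50
Law clerk: 34.3 × $140 = $4,802.00
Subtotal: $78,750.00 + $20,421.50 + $35,961.50 + $4,802.00 = $139,935.00
Travel: 15.4 × ($140 ÷ 2) = 15.4 × $70.00 = $1,078.00
Total: $139,935.00 + $1,078.00 = $141,013.00

$141,013.00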